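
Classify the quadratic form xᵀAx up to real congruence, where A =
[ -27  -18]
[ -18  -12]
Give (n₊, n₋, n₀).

Answer: (0, 1, 1)

Derivation:
step 0: pivot -27 → sign −
step 1: row/col 1 already zero → sign 0
signature = (0, 1, 1)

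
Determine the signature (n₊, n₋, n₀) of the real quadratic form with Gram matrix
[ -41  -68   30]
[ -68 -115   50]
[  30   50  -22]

step 0: pivot -41 → sign −
step 1: pivot -91/41 → sign −
step 2: pivot -2/91 → sign −
signature = (0, 3, 0)

Answer: (0, 3, 0)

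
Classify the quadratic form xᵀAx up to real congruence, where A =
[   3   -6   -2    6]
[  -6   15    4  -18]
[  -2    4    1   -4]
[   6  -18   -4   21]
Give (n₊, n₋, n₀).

step 0: pivot 3 → sign +
step 1: pivot 3 → sign +
step 2: pivot -1/3 → sign −
step 3: pivot -3 → sign −
signature = (2, 2, 0)

Answer: (2, 2, 0)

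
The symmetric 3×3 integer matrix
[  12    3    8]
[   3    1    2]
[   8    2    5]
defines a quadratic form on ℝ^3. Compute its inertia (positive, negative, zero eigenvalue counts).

Answer: (2, 1, 0)

Derivation:
step 0: pivot 12 → sign +
step 1: pivot 1/4 → sign +
step 2: pivot -1/3 → sign −
signature = (2, 1, 0)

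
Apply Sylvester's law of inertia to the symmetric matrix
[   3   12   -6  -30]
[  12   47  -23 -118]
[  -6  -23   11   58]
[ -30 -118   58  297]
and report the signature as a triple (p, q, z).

step 0: pivot 3 → sign +
step 1: pivot -1 → sign −
step 2: pivot 1 → sign +
step 3: row/col 3 already zero → sign 0
signature = (2, 1, 1)

Answer: (2, 1, 1)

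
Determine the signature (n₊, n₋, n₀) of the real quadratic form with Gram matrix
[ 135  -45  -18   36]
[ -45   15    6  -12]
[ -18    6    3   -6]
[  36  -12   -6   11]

step 0: pivot 135 → sign +
step 1: pivot 3/5 → sign +
step 2: pivot -1 → sign −
step 3: row/col 3 already zero → sign 0
signature = (2, 1, 1)

Answer: (2, 1, 1)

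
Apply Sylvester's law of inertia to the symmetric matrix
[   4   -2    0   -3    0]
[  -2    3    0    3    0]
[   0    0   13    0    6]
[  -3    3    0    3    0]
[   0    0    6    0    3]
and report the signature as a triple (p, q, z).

Answer: (4, 1, 0)

Derivation:
step 0: pivot 4 → sign +
step 1: pivot 2 → sign +
step 2: pivot 13 → sign +
step 3: pivot -3/8 → sign −
step 4: pivot 3/13 → sign +
signature = (4, 1, 0)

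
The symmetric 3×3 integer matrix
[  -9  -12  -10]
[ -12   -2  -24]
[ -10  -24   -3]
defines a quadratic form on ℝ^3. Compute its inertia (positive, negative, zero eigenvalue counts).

Answer: (1, 2, 0)

Derivation:
step 0: pivot -9 → sign −
step 1: pivot 14 → sign +
step 2: pivot -1/63 → sign −
signature = (1, 2, 0)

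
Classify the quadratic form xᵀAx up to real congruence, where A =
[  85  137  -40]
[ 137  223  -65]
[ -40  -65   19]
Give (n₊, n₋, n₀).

Answer: (3, 0, 0)

Derivation:
step 0: pivot 85 → sign +
step 1: pivot 186/85 → sign +
step 2: pivot 3/62 → sign +
signature = (3, 0, 0)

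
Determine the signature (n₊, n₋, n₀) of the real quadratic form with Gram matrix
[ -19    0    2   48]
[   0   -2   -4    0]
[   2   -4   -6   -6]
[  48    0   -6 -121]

Answer: (1, 3, 0)

Derivation:
step 0: pivot -19 → sign −
step 1: pivot -2 → sign −
step 2: pivot 42/19 → sign +
step 3: pivot -1/7 → sign −
signature = (1, 3, 0)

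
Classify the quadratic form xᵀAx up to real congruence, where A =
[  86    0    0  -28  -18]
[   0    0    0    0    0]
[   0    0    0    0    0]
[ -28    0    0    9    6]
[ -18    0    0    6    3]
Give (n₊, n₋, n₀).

step 0: pivot 86 → sign +
step 1: pivot -5/43 → sign −
step 2: pivot -3/5 → sign −
step 3: row/col 3 already zero → sign 0
step 4: row/col 4 already zero → sign 0
signature = (1, 2, 2)

Answer: (1, 2, 2)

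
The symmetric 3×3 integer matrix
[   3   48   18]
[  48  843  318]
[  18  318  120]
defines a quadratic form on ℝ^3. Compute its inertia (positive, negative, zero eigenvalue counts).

Answer: (2, 0, 1)

Derivation:
step 0: pivot 3 → sign +
step 1: pivot 75 → sign +
step 2: row/col 2 already zero → sign 0
signature = (2, 0, 1)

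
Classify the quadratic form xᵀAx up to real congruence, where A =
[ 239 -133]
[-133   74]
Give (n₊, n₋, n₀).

step 0: pivot 239 → sign +
step 1: pivot -3/239 → sign −
signature = (1, 1, 0)

Answer: (1, 1, 0)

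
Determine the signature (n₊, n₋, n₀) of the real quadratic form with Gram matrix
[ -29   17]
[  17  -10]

step 0: pivot -29 → sign −
step 1: pivot -1/29 → sign −
signature = (0, 2, 0)

Answer: (0, 2, 0)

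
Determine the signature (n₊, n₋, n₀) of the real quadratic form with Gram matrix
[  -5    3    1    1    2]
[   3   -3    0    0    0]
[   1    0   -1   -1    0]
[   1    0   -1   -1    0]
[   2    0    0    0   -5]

Answer: (0, 4, 1)

Derivation:
step 0: pivot -5 → sign −
step 1: pivot -6/5 → sign −
step 2: pivot -1/2 → sign −
step 3: pivot -1 → sign −
step 4: row/col 4 already zero → sign 0
signature = (0, 4, 1)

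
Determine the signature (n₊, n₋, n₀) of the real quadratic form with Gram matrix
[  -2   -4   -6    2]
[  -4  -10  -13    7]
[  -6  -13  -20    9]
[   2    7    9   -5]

Answer: (1, 3, 0)

Derivation:
step 0: pivot -2 → sign −
step 1: pivot -2 → sign −
step 2: pivot -3/2 → sign −
step 3: pivot 3 → sign +
signature = (1, 3, 0)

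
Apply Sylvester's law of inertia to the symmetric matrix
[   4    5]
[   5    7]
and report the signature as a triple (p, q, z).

Answer: (2, 0, 0)

Derivation:
step 0: pivot 4 → sign +
step 1: pivot 3/4 → sign +
signature = (2, 0, 0)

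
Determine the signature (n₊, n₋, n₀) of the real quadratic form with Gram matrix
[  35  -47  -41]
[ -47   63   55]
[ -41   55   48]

step 0: pivot 35 → sign +
step 1: pivot -4/35 → sign −
step 2: row/col 2 already zero → sign 0
signature = (1, 1, 1)

Answer: (1, 1, 1)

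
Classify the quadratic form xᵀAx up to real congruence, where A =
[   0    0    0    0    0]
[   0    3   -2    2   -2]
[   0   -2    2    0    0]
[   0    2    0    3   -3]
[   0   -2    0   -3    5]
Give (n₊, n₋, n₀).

Answer: (3, 1, 1)

Derivation:
step 0: pivot 3 → sign +
step 1: pivot 2/3 → sign +
step 2: pivot -1 → sign −
step 3: pivot 2 → sign +
step 4: row/col 4 already zero → sign 0
signature = (3, 1, 1)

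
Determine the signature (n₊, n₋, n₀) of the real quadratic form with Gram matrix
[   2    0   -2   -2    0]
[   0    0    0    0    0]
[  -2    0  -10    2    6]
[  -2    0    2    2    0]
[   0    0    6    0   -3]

step 0: pivot 2 → sign +
step 1: pivot -12 → sign −
step 2: row/col 2 already zero → sign 0
step 3: row/col 3 already zero → sign 0
step 4: row/col 4 already zero → sign 0
signature = (1, 1, 3)

Answer: (1, 1, 3)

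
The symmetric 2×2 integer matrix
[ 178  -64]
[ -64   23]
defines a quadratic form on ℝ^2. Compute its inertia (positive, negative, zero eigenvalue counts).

Answer: (1, 1, 0)

Derivation:
step 0: pivot 178 → sign +
step 1: pivot -1/89 → sign −
signature = (1, 1, 0)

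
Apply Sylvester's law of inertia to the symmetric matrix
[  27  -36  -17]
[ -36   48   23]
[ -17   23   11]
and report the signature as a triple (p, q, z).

Answer: (2, 1, 0)

Derivation:
step 0: pivot 27 → sign +
step 1: pivot 8/27 → sign +
step 2: pivot -3/8 → sign −
signature = (2, 1, 0)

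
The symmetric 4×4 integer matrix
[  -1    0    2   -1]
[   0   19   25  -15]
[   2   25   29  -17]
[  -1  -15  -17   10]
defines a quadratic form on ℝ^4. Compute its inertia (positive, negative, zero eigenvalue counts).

Answer: (2, 2, 0)

Derivation:
step 0: pivot -1 → sign −
step 1: pivot 19 → sign +
step 2: pivot 2/19 → sign +
step 3: pivot -6 → sign −
signature = (2, 2, 0)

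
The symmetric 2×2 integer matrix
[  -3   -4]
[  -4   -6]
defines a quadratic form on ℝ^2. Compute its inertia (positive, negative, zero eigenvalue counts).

step 0: pivot -3 → sign −
step 1: pivot -2/3 → sign −
signature = (0, 2, 0)

Answer: (0, 2, 0)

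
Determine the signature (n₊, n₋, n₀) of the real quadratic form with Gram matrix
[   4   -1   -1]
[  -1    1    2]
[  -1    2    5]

Answer: (3, 0, 0)

Derivation:
step 0: pivot 4 → sign +
step 1: pivot 3/4 → sign +
step 2: pivot 2/3 → sign +
signature = (3, 0, 0)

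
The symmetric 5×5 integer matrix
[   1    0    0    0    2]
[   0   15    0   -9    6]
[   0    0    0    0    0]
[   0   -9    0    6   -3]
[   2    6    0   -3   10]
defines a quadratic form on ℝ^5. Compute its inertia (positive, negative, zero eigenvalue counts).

Answer: (4, 0, 1)

Derivation:
step 0: pivot 1 → sign +
step 1: pivot 15 → sign +
step 2: pivot 3/5 → sign +
step 3: pivot 3 → sign +
step 4: row/col 4 already zero → sign 0
signature = (4, 0, 1)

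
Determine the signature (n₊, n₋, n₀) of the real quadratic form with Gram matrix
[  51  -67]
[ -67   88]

Answer: (1, 1, 0)

Derivation:
step 0: pivot 51 → sign +
step 1: pivot -1/51 → sign −
signature = (1, 1, 0)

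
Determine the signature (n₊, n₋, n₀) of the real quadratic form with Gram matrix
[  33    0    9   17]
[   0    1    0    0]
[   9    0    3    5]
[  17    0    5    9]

step 0: pivot 33 → sign +
step 1: pivot 1 → sign +
step 2: pivot 6/11 → sign +
step 3: row/col 3 already zero → sign 0
signature = (3, 0, 1)

Answer: (3, 0, 1)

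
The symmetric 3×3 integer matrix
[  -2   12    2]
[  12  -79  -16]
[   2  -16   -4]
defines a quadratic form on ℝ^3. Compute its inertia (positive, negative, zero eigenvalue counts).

Answer: (1, 2, 0)

Derivation:
step 0: pivot -2 → sign −
step 1: pivot -7 → sign −
step 2: pivot 2/7 → sign +
signature = (1, 2, 0)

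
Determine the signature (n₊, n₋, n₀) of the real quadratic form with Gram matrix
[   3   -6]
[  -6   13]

Answer: (2, 0, 0)

Derivation:
step 0: pivot 3 → sign +
step 1: pivot 1 → sign +
signature = (2, 0, 0)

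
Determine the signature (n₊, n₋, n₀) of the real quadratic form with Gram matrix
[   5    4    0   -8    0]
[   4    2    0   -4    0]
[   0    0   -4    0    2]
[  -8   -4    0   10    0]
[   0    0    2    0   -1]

step 0: pivot 5 → sign +
step 1: pivot -6/5 → sign −
step 2: pivot -4 → sign −
step 3: pivot 2 → sign +
step 4: row/col 4 already zero → sign 0
signature = (2, 2, 1)

Answer: (2, 2, 1)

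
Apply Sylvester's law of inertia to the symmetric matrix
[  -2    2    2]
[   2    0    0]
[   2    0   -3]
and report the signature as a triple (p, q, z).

step 0: pivot -2 → sign −
step 1: pivot 2 → sign +
step 2: pivot -3 → sign −
signature = (1, 2, 0)

Answer: (1, 2, 0)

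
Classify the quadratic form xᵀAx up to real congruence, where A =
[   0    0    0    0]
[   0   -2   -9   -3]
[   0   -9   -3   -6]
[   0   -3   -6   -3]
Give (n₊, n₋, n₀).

step 0: pivot -2 → sign −
step 1: pivot 75/2 → sign +
step 2: row/col 2 already zero → sign 0
step 3: row/col 3 already zero → sign 0
signature = (1, 1, 2)

Answer: (1, 1, 2)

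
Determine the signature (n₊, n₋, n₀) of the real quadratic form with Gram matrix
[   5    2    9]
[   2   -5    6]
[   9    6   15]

step 0: pivot 5 → sign +
step 1: pivot -29/5 → sign −
step 2: pivot -6/29 → sign −
signature = (1, 2, 0)

Answer: (1, 2, 0)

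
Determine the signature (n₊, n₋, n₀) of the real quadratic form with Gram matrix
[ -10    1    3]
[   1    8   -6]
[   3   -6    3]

step 0: pivot -10 → sign −
step 1: pivot 81/10 → sign +
step 2: pivot -1/9 → sign −
signature = (1, 2, 0)

Answer: (1, 2, 0)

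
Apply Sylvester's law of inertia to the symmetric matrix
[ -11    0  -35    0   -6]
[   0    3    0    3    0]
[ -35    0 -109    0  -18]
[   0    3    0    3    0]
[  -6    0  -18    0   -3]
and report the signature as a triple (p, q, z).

Answer: (2, 2, 1)

Derivation:
step 0: pivot -11 → sign −
step 1: pivot 3 → sign +
step 2: pivot 26/11 → sign +
step 3: pivot -3/13 → sign −
step 4: row/col 4 already zero → sign 0
signature = (2, 2, 1)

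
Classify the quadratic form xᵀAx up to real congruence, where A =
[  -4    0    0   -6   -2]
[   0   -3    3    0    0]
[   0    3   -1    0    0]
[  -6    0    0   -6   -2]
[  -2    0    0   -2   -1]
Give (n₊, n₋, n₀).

step 0: pivot -4 → sign −
step 1: pivot -3 → sign −
step 2: pivot 2 → sign +
step 3: pivot 3 → sign +
step 4: pivot -1/3 → sign −
signature = (2, 3, 0)

Answer: (2, 3, 0)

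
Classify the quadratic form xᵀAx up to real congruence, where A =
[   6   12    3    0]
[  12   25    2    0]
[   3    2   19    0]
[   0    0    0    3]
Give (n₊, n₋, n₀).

Answer: (4, 0, 0)

Derivation:
step 0: pivot 6 → sign +
step 1: pivot 1 → sign +
step 2: pivot 3/2 → sign +
step 3: pivot 3 → sign +
signature = (4, 0, 0)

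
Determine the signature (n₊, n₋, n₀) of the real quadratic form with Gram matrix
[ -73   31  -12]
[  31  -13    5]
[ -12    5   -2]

step 0: pivot -73 → sign −
step 1: pivot 12/73 → sign +
step 2: pivot -1/12 → sign −
signature = (1, 2, 0)

Answer: (1, 2, 0)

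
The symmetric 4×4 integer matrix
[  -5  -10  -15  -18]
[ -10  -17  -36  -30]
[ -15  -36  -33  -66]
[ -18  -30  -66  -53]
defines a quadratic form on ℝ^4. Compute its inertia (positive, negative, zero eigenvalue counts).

step 0: pivot -5 → sign −
step 1: pivot 3 → sign +
step 2: pivot -1/5 → sign −
step 3: row/col 3 already zero → sign 0
signature = (1, 2, 1)

Answer: (1, 2, 1)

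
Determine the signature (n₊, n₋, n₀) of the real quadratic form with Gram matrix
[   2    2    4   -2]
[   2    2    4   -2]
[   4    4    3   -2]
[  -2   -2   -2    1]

step 0: pivot 2 → sign +
step 1: pivot -5 → sign −
step 2: pivot -1/5 → sign −
step 3: row/col 3 already zero → sign 0
signature = (1, 2, 1)

Answer: (1, 2, 1)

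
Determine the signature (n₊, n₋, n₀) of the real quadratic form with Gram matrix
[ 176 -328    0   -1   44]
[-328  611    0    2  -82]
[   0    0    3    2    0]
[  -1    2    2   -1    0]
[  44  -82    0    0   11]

Answer: (3, 2, 0)

Derivation:
step 0: pivot 176 → sign +
step 1: pivot -3/11 → sign −
step 2: pivot 3 → sign +
step 3: pivot -109/48 → sign −
step 4: pivot 3/109 → sign +
signature = (3, 2, 0)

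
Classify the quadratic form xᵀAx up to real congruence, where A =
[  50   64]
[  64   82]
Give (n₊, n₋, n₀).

Answer: (2, 0, 0)

Derivation:
step 0: pivot 50 → sign +
step 1: pivot 2/25 → sign +
signature = (2, 0, 0)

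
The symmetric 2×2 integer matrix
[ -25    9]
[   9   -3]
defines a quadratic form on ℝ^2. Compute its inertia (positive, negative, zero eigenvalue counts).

step 0: pivot -25 → sign −
step 1: pivot 6/25 → sign +
signature = (1, 1, 0)

Answer: (1, 1, 0)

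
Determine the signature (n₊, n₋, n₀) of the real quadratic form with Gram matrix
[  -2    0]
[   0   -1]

step 0: pivot -2 → sign −
step 1: pivot -1 → sign −
signature = (0, 2, 0)

Answer: (0, 2, 0)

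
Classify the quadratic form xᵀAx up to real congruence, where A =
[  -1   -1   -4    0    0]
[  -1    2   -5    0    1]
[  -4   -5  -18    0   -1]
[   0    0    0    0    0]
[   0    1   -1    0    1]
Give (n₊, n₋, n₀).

step 0: pivot -1 → sign −
step 1: pivot 3 → sign +
step 2: pivot -7/3 → sign −
step 3: pivot 6/7 → sign +
step 4: row/col 4 already zero → sign 0
signature = (2, 2, 1)

Answer: (2, 2, 1)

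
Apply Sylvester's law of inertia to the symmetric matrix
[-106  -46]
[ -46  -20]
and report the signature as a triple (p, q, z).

Answer: (0, 2, 0)

Derivation:
step 0: pivot -106 → sign −
step 1: pivot -2/53 → sign −
signature = (0, 2, 0)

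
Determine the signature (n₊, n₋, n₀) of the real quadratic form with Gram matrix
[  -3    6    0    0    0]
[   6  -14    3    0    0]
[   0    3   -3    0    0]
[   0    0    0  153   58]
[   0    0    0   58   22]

step 0: pivot -3 → sign −
step 1: pivot -2 → sign −
step 2: pivot 3/2 → sign +
step 3: pivot 153 → sign +
step 4: pivot 2/153 → sign +
signature = (3, 2, 0)

Answer: (3, 2, 0)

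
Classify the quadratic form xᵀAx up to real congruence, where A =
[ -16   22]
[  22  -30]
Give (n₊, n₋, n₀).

step 0: pivot -16 → sign −
step 1: pivot 1/4 → sign +
signature = (1, 1, 0)

Answer: (1, 1, 0)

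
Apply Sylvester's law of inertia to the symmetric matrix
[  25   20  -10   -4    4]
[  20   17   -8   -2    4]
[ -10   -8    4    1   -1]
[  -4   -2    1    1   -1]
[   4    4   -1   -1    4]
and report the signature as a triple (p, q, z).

step 0: pivot 25 → sign +
step 1: pivot 1 → sign +
step 2: pivot -27/25 → sign −
step 3: pivot 1/3 → sign +
step 4: pivot -1 → sign −
signature = (3, 2, 0)

Answer: (3, 2, 0)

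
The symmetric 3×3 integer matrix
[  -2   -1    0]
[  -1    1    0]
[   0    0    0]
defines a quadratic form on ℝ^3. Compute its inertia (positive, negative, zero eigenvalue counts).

Answer: (1, 1, 1)

Derivation:
step 0: pivot -2 → sign −
step 1: pivot 3/2 → sign +
step 2: row/col 2 already zero → sign 0
signature = (1, 1, 1)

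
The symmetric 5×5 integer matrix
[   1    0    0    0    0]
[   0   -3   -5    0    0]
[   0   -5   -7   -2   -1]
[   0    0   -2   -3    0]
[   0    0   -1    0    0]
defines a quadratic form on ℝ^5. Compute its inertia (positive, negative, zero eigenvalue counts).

Answer: (2, 3, 0)

Derivation:
step 0: pivot 1 → sign +
step 1: pivot -3 → sign −
step 2: pivot 4/3 → sign +
step 3: pivot -6 → sign −
step 4: pivot -3/8 → sign −
signature = (2, 3, 0)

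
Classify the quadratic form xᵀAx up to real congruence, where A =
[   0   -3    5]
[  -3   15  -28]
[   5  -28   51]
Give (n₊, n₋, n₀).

Answer: (1, 2, 0)

Derivation:
step 0: pivot 15 → sign +
step 1: pivot -3/5 → sign −
step 2: pivot -2/3 → sign −
signature = (1, 2, 0)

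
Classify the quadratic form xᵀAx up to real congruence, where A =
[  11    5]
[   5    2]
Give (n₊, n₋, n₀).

step 0: pivot 11 → sign +
step 1: pivot -3/11 → sign −
signature = (1, 1, 0)

Answer: (1, 1, 0)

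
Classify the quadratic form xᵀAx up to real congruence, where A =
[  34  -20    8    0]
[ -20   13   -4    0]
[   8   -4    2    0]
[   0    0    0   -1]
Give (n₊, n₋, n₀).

Answer: (2, 2, 0)

Derivation:
step 0: pivot 34 → sign +
step 1: pivot 21/17 → sign +
step 2: pivot -2/7 → sign −
step 3: pivot -1 → sign −
signature = (2, 2, 0)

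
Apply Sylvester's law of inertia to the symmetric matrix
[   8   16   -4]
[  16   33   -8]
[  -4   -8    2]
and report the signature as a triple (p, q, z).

step 0: pivot 8 → sign +
step 1: pivot 1 → sign +
step 2: row/col 2 already zero → sign 0
signature = (2, 0, 1)

Answer: (2, 0, 1)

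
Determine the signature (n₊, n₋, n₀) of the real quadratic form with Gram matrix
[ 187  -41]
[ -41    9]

step 0: pivot 187 → sign +
step 1: pivot 2/187 → sign +
signature = (2, 0, 0)

Answer: (2, 0, 0)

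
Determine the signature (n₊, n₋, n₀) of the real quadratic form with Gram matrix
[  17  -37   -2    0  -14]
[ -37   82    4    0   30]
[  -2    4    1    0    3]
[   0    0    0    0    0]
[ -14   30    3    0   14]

step 0: pivot 17 → sign +
step 1: pivot 25/17 → sign +
step 2: pivot 17/25 → sign +
step 3: pivot 1/17 → sign +
step 4: row/col 4 already zero → sign 0
signature = (4, 0, 1)

Answer: (4, 0, 1)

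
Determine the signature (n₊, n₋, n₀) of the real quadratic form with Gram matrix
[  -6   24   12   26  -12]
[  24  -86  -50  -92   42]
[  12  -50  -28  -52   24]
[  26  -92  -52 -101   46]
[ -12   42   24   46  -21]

step 0: pivot -6 → sign −
step 1: pivot 10 → sign +
step 2: pivot -22/5 → sign −
step 3: pivot -47/33 → sign −
step 4: pivot -3/47 → sign −
signature = (1, 4, 0)

Answer: (1, 4, 0)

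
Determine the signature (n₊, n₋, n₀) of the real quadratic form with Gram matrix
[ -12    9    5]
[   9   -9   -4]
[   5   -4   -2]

step 0: pivot -12 → sign −
step 1: pivot -9/4 → sign −
step 2: pivot 1/9 → sign +
signature = (1, 2, 0)

Answer: (1, 2, 0)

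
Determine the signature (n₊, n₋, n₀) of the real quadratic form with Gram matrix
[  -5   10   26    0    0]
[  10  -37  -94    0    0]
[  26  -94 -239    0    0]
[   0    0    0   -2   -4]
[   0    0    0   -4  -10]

step 0: pivot -5 → sign −
step 1: pivot -17 → sign −
step 2: pivot -3/85 → sign −
step 3: pivot -2 → sign −
step 4: pivot -2 → sign −
signature = (0, 5, 0)

Answer: (0, 5, 0)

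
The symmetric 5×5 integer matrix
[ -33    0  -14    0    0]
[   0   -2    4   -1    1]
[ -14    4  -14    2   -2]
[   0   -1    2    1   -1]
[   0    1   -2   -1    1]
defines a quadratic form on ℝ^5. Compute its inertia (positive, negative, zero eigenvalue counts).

Answer: (1, 3, 1)

Derivation:
step 0: pivot -33 → sign −
step 1: pivot -2 → sign −
step 2: pivot -2/33 → sign −
step 3: pivot 3/2 → sign +
step 4: row/col 4 already zero → sign 0
signature = (1, 3, 1)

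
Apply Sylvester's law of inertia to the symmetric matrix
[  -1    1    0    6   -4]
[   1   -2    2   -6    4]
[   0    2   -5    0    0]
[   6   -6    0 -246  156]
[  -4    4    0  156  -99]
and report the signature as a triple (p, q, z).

step 0: pivot -1 → sign −
step 1: pivot -1 → sign −
step 2: pivot -1 → sign −
step 3: pivot -210 → sign −
step 4: pivot -1/35 → sign −
signature = (0, 5, 0)

Answer: (0, 5, 0)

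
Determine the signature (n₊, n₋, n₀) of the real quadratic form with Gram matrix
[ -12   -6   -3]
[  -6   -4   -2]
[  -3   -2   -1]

step 0: pivot -12 → sign −
step 1: pivot -1 → sign −
step 2: row/col 2 already zero → sign 0
signature = (0, 2, 1)

Answer: (0, 2, 1)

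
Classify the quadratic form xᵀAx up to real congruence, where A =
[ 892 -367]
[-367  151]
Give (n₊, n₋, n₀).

Answer: (2, 0, 0)

Derivation:
step 0: pivot 892 → sign +
step 1: pivot 3/892 → sign +
signature = (2, 0, 0)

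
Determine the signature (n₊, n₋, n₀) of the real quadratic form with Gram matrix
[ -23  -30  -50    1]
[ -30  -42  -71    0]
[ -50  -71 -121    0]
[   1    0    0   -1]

Answer: (0, 4, 0)

Derivation:
step 0: pivot -23 → sign −
step 1: pivot -66/23 → sign −
step 2: pivot -43/66 → sign −
step 3: pivot -2/43 → sign −
signature = (0, 4, 0)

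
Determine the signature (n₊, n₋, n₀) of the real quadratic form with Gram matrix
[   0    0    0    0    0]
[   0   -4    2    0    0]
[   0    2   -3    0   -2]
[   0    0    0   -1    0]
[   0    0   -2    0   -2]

Answer: (0, 3, 2)

Derivation:
step 0: pivot -4 → sign −
step 1: pivot -2 → sign −
step 2: pivot -1 → sign −
step 3: row/col 3 already zero → sign 0
step 4: row/col 4 already zero → sign 0
signature = (0, 3, 2)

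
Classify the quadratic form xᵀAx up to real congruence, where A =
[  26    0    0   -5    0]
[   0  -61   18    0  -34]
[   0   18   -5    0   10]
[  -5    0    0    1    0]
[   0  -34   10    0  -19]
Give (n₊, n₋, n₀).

step 0: pivot 26 → sign +
step 1: pivot -61 → sign −
step 2: pivot 19/61 → sign +
step 3: pivot 1/26 → sign +
step 4: pivot -1/19 → sign −
signature = (3, 2, 0)

Answer: (3, 2, 0)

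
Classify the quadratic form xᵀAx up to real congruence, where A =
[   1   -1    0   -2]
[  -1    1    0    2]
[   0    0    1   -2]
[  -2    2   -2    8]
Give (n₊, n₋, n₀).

step 0: pivot 1 → sign +
step 1: pivot 1 → sign +
step 2: row/col 2 already zero → sign 0
step 3: row/col 3 already zero → sign 0
signature = (2, 0, 2)

Answer: (2, 0, 2)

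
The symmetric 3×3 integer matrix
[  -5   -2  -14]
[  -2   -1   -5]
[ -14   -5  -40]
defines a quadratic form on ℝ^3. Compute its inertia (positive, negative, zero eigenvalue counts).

Answer: (1, 2, 0)

Derivation:
step 0: pivot -5 → sign −
step 1: pivot -1/5 → sign −
step 2: pivot 1 → sign +
signature = (1, 2, 0)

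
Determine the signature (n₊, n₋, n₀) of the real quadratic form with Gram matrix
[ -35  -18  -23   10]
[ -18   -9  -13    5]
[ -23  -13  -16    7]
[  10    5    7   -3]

step 0: pivot -35 → sign −
step 1: pivot 9/35 → sign +
step 2: pivot -56/9 → sign −
step 3: pivot -3/14 → sign −
signature = (1, 3, 0)

Answer: (1, 3, 0)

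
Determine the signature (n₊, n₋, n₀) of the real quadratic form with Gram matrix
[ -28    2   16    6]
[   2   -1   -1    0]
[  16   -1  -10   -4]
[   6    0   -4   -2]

Answer: (0, 4, 0)

Derivation:
step 0: pivot -28 → sign −
step 1: pivot -6/7 → sign −
step 2: pivot -5/6 → sign −
step 3: pivot -1/5 → sign −
signature = (0, 4, 0)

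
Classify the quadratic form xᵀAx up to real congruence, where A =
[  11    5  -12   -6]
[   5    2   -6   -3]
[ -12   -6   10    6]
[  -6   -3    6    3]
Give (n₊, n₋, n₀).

step 0: pivot 11 → sign +
step 1: pivot -3/11 → sign −
step 2: pivot -2 → sign −
step 3: row/col 3 already zero → sign 0
signature = (1, 2, 1)

Answer: (1, 2, 1)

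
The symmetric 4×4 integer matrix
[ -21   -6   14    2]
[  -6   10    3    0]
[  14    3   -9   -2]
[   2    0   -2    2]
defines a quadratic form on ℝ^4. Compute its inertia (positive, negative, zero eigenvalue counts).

Answer: (3, 1, 0)

Derivation:
step 0: pivot -21 → sign −
step 1: pivot 82/7 → sign +
step 2: pivot 61/246 → sign +
step 3: pivot 6/61 → sign +
signature = (3, 1, 0)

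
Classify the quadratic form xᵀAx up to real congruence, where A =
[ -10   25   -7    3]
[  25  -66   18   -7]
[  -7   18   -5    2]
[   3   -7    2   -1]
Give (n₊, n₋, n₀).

step 0: pivot -10 → sign −
step 1: pivot -7/2 → sign −
step 2: pivot -1/35 → sign −
step 3: row/col 3 already zero → sign 0
signature = (0, 3, 1)

Answer: (0, 3, 1)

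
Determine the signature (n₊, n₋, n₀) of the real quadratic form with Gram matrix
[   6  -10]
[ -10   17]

step 0: pivot 6 → sign +
step 1: pivot 1/3 → sign +
signature = (2, 0, 0)

Answer: (2, 0, 0)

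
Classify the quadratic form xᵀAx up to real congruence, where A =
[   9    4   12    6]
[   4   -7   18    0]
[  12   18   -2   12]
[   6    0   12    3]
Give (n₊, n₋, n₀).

step 0: pivot 9 → sign +
step 1: pivot -79/9 → sign −
step 2: pivot 22/79 → sign +
step 3: pivot -3/11 → sign −
signature = (2, 2, 0)

Answer: (2, 2, 0)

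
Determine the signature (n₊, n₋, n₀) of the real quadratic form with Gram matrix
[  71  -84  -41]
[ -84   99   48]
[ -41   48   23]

Answer: (1, 1, 1)

Derivation:
step 0: pivot 71 → sign +
step 1: pivot -27/71 → sign −
step 2: row/col 2 already zero → sign 0
signature = (1, 1, 1)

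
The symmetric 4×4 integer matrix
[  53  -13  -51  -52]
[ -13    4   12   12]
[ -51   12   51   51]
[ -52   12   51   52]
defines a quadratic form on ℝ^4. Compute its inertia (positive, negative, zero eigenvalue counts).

step 0: pivot 53 → sign +
step 1: pivot 43/53 → sign +
step 2: pivot 69/43 → sign +
step 3: pivot 3/23 → sign +
signature = (4, 0, 0)

Answer: (4, 0, 0)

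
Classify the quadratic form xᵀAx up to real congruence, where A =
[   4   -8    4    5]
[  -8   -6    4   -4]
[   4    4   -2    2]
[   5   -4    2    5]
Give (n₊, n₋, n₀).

step 0: pivot 4 → sign +
step 1: pivot -22 → sign −
step 2: pivot 6/11 → sign +
step 3: pivot 1/4 → sign +
signature = (3, 1, 0)

Answer: (3, 1, 0)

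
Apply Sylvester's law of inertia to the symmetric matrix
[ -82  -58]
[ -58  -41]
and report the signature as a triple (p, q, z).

step 0: pivot -82 → sign −
step 1: pivot 1/41 → sign +
signature = (1, 1, 0)

Answer: (1, 1, 0)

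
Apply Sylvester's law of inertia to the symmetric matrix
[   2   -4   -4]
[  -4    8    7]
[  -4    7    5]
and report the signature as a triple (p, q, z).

step 0: pivot 2 → sign +
step 1: pivot -3 → sign −
step 2: pivot 1/3 → sign +
signature = (2, 1, 0)

Answer: (2, 1, 0)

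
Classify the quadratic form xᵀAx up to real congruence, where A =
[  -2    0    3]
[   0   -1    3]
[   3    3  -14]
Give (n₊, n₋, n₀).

step 0: pivot -2 → sign −
step 1: pivot -1 → sign −
step 2: pivot -1/2 → sign −
signature = (0, 3, 0)

Answer: (0, 3, 0)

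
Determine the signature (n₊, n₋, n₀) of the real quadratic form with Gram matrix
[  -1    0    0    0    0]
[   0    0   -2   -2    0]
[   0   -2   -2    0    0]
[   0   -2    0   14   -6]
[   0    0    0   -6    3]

Answer: (2, 2, 1)

Derivation:
step 0: pivot -1 → sign −
step 1: pivot -2 → sign −
step 2: pivot 2 → sign +
step 3: pivot 12 → sign +
step 4: row/col 4 already zero → sign 0
signature = (2, 2, 1)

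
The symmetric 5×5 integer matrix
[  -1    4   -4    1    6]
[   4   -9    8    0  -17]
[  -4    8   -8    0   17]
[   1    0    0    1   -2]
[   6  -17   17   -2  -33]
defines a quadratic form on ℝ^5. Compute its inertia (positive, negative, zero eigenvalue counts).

Answer: (2, 3, 0)

Derivation:
step 0: pivot -1 → sign −
step 1: pivot 7 → sign +
step 2: pivot -8/7 → sign −
step 3: pivot -25/8 → sign −
step 4: pivot 2/25 → sign +
signature = (2, 3, 0)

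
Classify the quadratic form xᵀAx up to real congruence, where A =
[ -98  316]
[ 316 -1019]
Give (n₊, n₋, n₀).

Answer: (0, 2, 0)

Derivation:
step 0: pivot -98 → sign −
step 1: pivot -3/49 → sign −
signature = (0, 2, 0)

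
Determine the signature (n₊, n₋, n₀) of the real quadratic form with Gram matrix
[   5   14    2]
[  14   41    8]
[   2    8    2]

step 0: pivot 5 → sign +
step 1: pivot 9/5 → sign +
step 2: pivot -2 → sign −
signature = (2, 1, 0)

Answer: (2, 1, 0)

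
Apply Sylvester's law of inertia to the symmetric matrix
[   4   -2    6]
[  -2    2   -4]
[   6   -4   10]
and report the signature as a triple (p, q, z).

step 0: pivot 4 → sign +
step 1: pivot 1 → sign +
step 2: row/col 2 already zero → sign 0
signature = (2, 0, 1)

Answer: (2, 0, 1)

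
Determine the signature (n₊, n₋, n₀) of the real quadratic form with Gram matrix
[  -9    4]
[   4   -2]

Answer: (0, 2, 0)

Derivation:
step 0: pivot -9 → sign −
step 1: pivot -2/9 → sign −
signature = (0, 2, 0)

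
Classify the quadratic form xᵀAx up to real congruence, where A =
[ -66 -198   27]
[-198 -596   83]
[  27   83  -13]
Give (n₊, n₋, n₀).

Answer: (1, 2, 0)

Derivation:
step 0: pivot -66 → sign −
step 1: pivot -2 → sign −
step 2: pivot 1/22 → sign +
signature = (1, 2, 0)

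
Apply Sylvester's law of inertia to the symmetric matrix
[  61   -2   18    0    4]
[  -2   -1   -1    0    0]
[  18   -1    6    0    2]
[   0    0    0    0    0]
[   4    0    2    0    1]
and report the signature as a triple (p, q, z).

step 0: pivot 61 → sign +
step 1: pivot -65/61 → sign −
step 2: pivot 11/13 → sign +
step 3: pivot 3/55 → sign +
step 4: row/col 4 already zero → sign 0
signature = (3, 1, 1)

Answer: (3, 1, 1)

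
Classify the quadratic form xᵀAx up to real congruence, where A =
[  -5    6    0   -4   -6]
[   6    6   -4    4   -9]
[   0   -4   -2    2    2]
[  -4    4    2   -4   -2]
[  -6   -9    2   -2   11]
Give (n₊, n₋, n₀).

Answer: (3, 2, 0)

Derivation:
step 0: pivot -5 → sign −
step 1: pivot 66/5 → sign +
step 2: pivot -106/33 → sign −
step 3: pivot 6/53 → sign +
step 4: pivot 1/2 → sign +
signature = (3, 2, 0)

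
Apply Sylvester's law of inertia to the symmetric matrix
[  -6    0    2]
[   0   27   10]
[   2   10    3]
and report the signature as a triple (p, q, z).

step 0: pivot -6 → sign −
step 1: pivot 27 → sign +
step 2: pivot -1/27 → sign −
signature = (1, 2, 0)

Answer: (1, 2, 0)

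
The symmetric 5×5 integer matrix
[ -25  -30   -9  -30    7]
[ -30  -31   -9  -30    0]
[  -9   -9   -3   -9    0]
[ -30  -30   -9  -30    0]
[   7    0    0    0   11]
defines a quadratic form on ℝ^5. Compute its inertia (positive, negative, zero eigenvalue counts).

step 0: pivot -25 → sign −
step 1: pivot 5 → sign +
step 2: pivot -51/125 → sign −
step 3: pivot -15/17 → sign −
step 4: pivot 6/5 → sign +
signature = (2, 3, 0)

Answer: (2, 3, 0)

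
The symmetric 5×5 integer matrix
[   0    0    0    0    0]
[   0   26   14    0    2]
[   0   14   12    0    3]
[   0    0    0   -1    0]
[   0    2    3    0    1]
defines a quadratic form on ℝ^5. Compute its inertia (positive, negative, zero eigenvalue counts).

Answer: (3, 1, 1)

Derivation:
step 0: pivot 26 → sign +
step 1: pivot 58/13 → sign +
step 2: pivot -1 → sign −
step 3: pivot 1/58 → sign +
step 4: row/col 4 already zero → sign 0
signature = (3, 1, 1)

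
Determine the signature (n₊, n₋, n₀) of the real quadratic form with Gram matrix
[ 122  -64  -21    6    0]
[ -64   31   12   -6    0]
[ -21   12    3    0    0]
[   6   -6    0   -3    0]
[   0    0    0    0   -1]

Answer: (1, 4, 0)

Derivation:
step 0: pivot 122 → sign +
step 1: pivot -157/61 → sign −
step 2: pivot -75/314 → sign −
step 3: pivot -3/25 → sign −
step 4: pivot -1 → sign −
signature = (1, 4, 0)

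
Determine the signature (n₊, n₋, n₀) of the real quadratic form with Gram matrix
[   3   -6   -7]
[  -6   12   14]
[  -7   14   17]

Answer: (2, 0, 1)

Derivation:
step 0: pivot 3 → sign +
step 1: pivot 2/3 → sign +
step 2: row/col 2 already zero → sign 0
signature = (2, 0, 1)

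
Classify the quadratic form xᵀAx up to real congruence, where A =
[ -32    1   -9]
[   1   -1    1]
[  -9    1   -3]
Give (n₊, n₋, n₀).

step 0: pivot -32 → sign −
step 1: pivot -31/32 → sign −
step 2: pivot 2/31 → sign +
signature = (1, 2, 0)

Answer: (1, 2, 0)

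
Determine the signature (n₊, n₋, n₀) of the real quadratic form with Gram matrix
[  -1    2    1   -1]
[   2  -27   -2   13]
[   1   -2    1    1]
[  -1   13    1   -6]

Answer: (2, 2, 0)

Derivation:
step 0: pivot -1 → sign −
step 1: pivot -23 → sign −
step 2: pivot 2 → sign +
step 3: pivot 6/23 → sign +
signature = (2, 2, 0)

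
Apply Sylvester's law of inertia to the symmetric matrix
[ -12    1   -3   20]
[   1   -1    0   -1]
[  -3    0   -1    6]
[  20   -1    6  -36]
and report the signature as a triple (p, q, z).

Answer: (1, 3, 0)

Derivation:
step 0: pivot -12 → sign −
step 1: pivot -11/12 → sign −
step 2: pivot -2/11 → sign −
step 3: pivot 3/2 → sign +
signature = (1, 3, 0)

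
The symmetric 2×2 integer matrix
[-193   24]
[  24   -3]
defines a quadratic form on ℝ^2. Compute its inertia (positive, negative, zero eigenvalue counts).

step 0: pivot -193 → sign −
step 1: pivot -3/193 → sign −
signature = (0, 2, 0)

Answer: (0, 2, 0)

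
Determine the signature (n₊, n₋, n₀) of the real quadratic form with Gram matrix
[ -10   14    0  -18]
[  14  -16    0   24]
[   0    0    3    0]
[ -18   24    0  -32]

Answer: (2, 1, 1)

Derivation:
step 0: pivot -10 → sign −
step 1: pivot 18/5 → sign +
step 2: pivot 3 → sign +
step 3: row/col 3 already zero → sign 0
signature = (2, 1, 1)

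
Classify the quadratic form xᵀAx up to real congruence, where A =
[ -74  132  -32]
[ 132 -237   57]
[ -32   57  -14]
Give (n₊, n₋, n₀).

step 0: pivot -74 → sign −
step 1: pivot -57/37 → sign −
step 2: pivot -3/19 → sign −
signature = (0, 3, 0)

Answer: (0, 3, 0)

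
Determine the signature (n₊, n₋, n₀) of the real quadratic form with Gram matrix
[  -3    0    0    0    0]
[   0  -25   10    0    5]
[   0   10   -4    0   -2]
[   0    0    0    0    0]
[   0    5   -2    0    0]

Answer: (1, 2, 2)

Derivation:
step 0: pivot -3 → sign −
step 1: pivot -25 → sign −
step 2: pivot 1 → sign +
step 3: row/col 3 already zero → sign 0
step 4: row/col 4 already zero → sign 0
signature = (1, 2, 2)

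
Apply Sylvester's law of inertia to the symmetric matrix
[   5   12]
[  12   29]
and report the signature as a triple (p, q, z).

step 0: pivot 5 → sign +
step 1: pivot 1/5 → sign +
signature = (2, 0, 0)

Answer: (2, 0, 0)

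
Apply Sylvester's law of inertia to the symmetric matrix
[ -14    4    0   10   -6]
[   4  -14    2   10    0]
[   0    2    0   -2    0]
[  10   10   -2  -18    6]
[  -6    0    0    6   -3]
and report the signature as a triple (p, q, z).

Answer: (2, 3, 0)

Derivation:
step 0: pivot -14 → sign −
step 1: pivot -90/7 → sign −
step 2: pivot 14/45 → sign +
step 3: pivot 2 → sign +
step 4: pivot -3/7 → sign −
signature = (2, 3, 0)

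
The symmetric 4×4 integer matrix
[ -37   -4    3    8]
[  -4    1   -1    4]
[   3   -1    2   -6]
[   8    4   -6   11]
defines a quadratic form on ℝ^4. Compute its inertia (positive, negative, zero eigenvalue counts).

Answer: (2, 2, 0)

Derivation:
step 0: pivot -37 → sign −
step 1: pivot 53/37 → sign +
step 2: pivot 54/53 → sign +
step 3: pivot -1/27 → sign −
signature = (2, 2, 0)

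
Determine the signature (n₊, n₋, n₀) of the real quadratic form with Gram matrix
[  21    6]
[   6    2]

step 0: pivot 21 → sign +
step 1: pivot 2/7 → sign +
signature = (2, 0, 0)

Answer: (2, 0, 0)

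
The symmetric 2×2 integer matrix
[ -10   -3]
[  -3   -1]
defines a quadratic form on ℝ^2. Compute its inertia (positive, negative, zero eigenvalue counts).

Answer: (0, 2, 0)

Derivation:
step 0: pivot -10 → sign −
step 1: pivot -1/10 → sign −
signature = (0, 2, 0)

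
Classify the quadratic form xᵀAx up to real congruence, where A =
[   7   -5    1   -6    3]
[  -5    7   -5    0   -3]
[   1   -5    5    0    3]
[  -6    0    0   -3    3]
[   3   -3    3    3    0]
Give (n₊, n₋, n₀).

step 0: pivot 7 → sign +
step 1: pivot 24/7 → sign +
step 2: pivot -1/2 → sign −
step 3: pivot 27 → sign +
step 4: row/col 4 already zero → sign 0
signature = (3, 1, 1)

Answer: (3, 1, 1)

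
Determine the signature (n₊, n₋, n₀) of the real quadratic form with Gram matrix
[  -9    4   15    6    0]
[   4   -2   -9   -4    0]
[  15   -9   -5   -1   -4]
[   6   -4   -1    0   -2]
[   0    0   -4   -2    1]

step 0: pivot -9 → sign −
step 1: pivot -2/9 → sign −
step 2: pivot 89/2 → sign +
step 3: pivot 10/89 → sign +
step 4: pivot 3/5 → sign +
signature = (3, 2, 0)

Answer: (3, 2, 0)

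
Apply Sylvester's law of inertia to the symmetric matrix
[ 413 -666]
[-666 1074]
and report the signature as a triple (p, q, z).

step 0: pivot 413 → sign +
step 1: pivot 6/413 → sign +
signature = (2, 0, 0)

Answer: (2, 0, 0)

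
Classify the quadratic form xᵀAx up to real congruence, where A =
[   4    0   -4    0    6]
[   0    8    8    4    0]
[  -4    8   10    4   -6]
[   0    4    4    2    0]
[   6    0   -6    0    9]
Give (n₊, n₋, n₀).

Answer: (2, 1, 2)

Derivation:
step 0: pivot 4 → sign +
step 1: pivot 8 → sign +
step 2: pivot -2 → sign −
step 3: row/col 3 already zero → sign 0
step 4: row/col 4 already zero → sign 0
signature = (2, 1, 2)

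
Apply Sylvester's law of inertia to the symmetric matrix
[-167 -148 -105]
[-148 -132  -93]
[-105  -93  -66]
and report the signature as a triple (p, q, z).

step 0: pivot -167 → sign −
step 1: pivot -140/167 → sign −
step 2: pivot 3/140 → sign +
signature = (1, 2, 0)

Answer: (1, 2, 0)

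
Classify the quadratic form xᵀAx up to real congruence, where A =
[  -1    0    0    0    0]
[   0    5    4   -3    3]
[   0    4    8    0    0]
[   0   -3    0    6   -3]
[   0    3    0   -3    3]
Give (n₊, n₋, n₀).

Answer: (3, 1, 1)

Derivation:
step 0: pivot -1 → sign −
step 1: pivot 5 → sign +
step 2: pivot 24/5 → sign +
step 3: pivot 3 → sign +
step 4: row/col 4 already zero → sign 0
signature = (3, 1, 1)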